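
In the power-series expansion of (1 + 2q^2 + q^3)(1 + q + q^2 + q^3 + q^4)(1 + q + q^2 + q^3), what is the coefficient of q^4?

12

(1 + 2q^2 + q^3) has coefficients 1,0,2,1 for degrees 0…3.
(1 + q + q^2 + q^3 + q^4) has coefficients 1,1,1,1,1 for degrees 0…4.
Finally multiplying by (1 + q + q^2 + q^3), the product of all factors after the first has coefficients 1,2,3,4,4 for degrees 0…4.
[q^4] = 1·4 + 2·3 + 1·2 = 12.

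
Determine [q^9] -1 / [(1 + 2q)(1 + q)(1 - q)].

682

Partial fractions give a closed form: a_n = (-4/3)·(-2)^n + (1/2)·(-1)^n + (-1/6)·1^n.
At n = 9: a_9 = 682.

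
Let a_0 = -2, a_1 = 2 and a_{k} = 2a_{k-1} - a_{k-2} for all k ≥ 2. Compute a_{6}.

22

The ordinary generating function has denominator 1 - 2z + z^2.
Iterating the recurrence: a_0,…,a_{6} = -2, 2, 6, 10, 14, 18, 22.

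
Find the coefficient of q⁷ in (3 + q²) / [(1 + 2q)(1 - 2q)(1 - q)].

Partial fractions give a closed form: a_n = (13/12)·(-2)^n + (13/4)·2^n + (-4/3)·1^n.
At n = 7: a_7 = 276.

276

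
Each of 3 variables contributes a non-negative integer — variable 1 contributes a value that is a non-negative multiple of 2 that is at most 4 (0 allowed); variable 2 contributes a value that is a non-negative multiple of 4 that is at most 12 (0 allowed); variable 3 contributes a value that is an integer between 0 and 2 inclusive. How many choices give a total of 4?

The generating function for the choices is (1 + z² + z⁴)·(1 + z⁴ + z⁸ + z¹²)·(1 + z + z²); the count is [z⁴].
(1 + z² + z⁴) has coefficients 1,0,1,0,1 for degrees 0…4.
(1 + z⁴ + z⁸ + z¹²) has coefficients 1,0,0,0,1 for degrees 0…4.
Finally multiplying by (1 + z + z²), the product of all factors after the first has coefficients 1,1,1,0,1 for degrees 0…4.
[z⁴] = 1·1 + 1·1 + 1·1 = 3.

3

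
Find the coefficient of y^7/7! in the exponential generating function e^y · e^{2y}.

The EGF product rule gives c_7 = Σ_{k_1+k_2=7} C(7; k_1,k_2) · ∏ g_i(k_i), where e^y gives (1)^k; e^{2y} gives (2)^k.
g_1(k) for k = 0…7: 1, 1, 1, 1, 1, 1, 1, 1.
g_2(k) for k = 0…7: 1, 2, 4, 8, 16, 32, 64, 128.
c_7 = Σ_k C(7,k)·g_1(k)·g_2(7−k) = 1·1·128 + 7·1·64 + 21·1·32 + 35·1·16 + 35·1·8 + 21·1·4 + 7·1·2 + 1·1·1 = 128 + 448 + 672 + 560 + 280 + 84 + 14 + 1 = 2187.

2187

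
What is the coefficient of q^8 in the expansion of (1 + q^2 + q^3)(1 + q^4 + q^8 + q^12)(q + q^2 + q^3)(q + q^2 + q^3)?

7

(1 + q^2 + q^3) has coefficients 1,0,1,1 for degrees 0…3.
(1 + q^4 + q^8 + q^12) has coefficients 1,0,0,0,1,0,0,0,1 for degrees 0…8.
Multiplying by (q + q^2 + q^3) gives running coefficients 0,1,1,1,0,1,1,1,0 for degrees 0…8.
Finally multiplying by (q + q^2 + q^3), the product of all factors after the first has coefficients 0,0,1,2,3,2,2,2,3 for degrees 0…8.
[q^8] = 1·3 + 1·2 + 1·2 = 7.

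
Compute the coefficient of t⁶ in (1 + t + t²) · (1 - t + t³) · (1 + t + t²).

(1 + t + t²) has coefficients 1,1,1 for degrees 0…2.
(1 - t + t³) has coefficients 1,-1,0,1,0,0,0 for degrees 0…6.
Finally multiplying by (1 + t + t²), the product of all factors after the first has coefficients 1,0,0,0,1,1,0 for degrees 0…6.
[t⁶] = 1·0 + 1·1 + 1·1 = 2.

2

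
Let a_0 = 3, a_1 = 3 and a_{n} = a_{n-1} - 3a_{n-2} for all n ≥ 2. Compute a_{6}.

39

The ordinary generating function has denominator 1 - z + 3z^2.
Iterating the recurrence: a_0,…,a_{6} = 3, 3, -6, -15, 3, 48, 39.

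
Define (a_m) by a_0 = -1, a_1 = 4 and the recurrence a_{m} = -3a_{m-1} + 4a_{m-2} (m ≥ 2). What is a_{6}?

-4096

The ordinary generating function has denominator 1 + 3y - 4y^2.
Iterating the recurrence: a_0,…,a_{6} = -1, 4, -16, 64, -256, 1024, -4096.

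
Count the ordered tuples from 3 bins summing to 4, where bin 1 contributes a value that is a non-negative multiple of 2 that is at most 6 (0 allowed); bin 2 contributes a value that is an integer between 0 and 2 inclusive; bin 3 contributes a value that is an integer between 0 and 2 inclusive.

The generating function for the choices is (1 + z^2 + z^4 + z^6)·(1 + z + z^2)·(1 + z + z^2); the count is [z^4].
(1 + z^2 + z^4 + z^6) has coefficients 1,0,1,0,1 for degrees 0…4.
(1 + z + z^2) has coefficients 1,1,1,0,0 for degrees 0…4.
Finally multiplying by (1 + z + z^2), the product of all factors after the first has coefficients 1,2,3,2,1 for degrees 0…4.
[z^4] = 1·1 + 1·3 + 1·1 = 5.

5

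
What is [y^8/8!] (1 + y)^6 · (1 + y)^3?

362880

The EGF product rule gives c_8 = Σ_{k_1+k_2=8} C(8; k_1,k_2) · ∏ g_i(k_i), where (1+y)^6 gives the falling factorial (6)_k; (1+y)^3 gives the falling factorial (3)_k.
g_1(k) for k = 0…8: 1, 6, 30, 120, 360, 720, 720, 0, 0.
g_2(k) for k = 0…8: 1, 3, 6, 6, 0, 0, 0, 0, 0.
c_8 = Σ_k C(8,k)·g_1(k)·g_2(8−k) = 56·720·6 + 28·720·6 = 241920 + 120960 = 362880.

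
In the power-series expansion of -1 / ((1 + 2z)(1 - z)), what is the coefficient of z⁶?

-43

The denominator gives the recurrence a_n = −a_(n−1) + 2a_(n−2) for n ≥ 2; the numerator fixes a_0 = -1, a_1 = 1.
Iterating: -1, 1, -3, 5, -11, 21, -43, so a_6 = -43.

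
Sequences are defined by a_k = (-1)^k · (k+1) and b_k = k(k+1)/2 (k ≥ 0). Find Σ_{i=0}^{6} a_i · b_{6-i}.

Write out a_i and b_{6-i} for i = 0,…,6 and sum the products.
Σ = 1·21 − 2·15 + 3·10 − 4·6 + 5·3 − 6·1 + 7·0 = 6.

6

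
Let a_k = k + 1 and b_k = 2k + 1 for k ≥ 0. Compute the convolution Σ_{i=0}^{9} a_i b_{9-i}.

Write out a_i and b_{9-i} for i = 0,…,9 and sum the products.
Σ = 1·19 + 2·17 + 3·15 + 4·13 + 5·11 + 6·9 + 7·7 + 8·5 + 9·3 + 10·1 = 385.

385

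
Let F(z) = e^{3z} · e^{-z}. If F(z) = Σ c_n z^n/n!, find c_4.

The EGF product rule gives c_4 = Σ_{k_1+k_2=4} C(4; k_1,k_2) · ∏ g_i(k_i), where e^{3z} gives (3)^k; e^{-z} gives (-1)^k.
g_1(k) for k = 0…4: 1, 3, 9, 27, 81.
g_2(k) for k = 0…4: 1, -1, 1, -1, 1.
c_4 = Σ_k C(4,k)·g_1(k)·g_2(4−k) = 1·1·1 + 4·3·(-1) + 6·9·1 + 4·27·(-1) + 1·81·1 = 1 − 12 + 54 − 108 + 81 = 16.

16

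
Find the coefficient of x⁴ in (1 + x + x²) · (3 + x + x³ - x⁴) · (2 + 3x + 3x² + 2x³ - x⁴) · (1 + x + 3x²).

(1 + x + x²) has coefficients 1,1,1 for degrees 0…2.
(3 + x + x³ - x⁴) has coefficients 3,1,0,1,-1 for degrees 0…4.
Multiplying by (2 + 3x + 3x² + 2x³ - x⁴) gives running coefficients 6,11,12,11,0 for degrees 0…4.
Finally multiplying by (1 + x + 3x²), the product of all factors after the first has coefficients 6,17,41,56,47 for degrees 0…4.
[x⁴] = 1·47 + 1·56 + 1·41 = 144.

144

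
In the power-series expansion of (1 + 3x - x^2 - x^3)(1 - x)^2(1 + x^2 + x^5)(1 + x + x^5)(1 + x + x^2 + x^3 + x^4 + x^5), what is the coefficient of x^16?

(1 + 3x - x^2 - x^3) has coefficients 1,3,-1,-1 for degrees 0…3.
(1 - x)^2 has coefficients 1,-2,1,0,0,0,0,0,0,0,0,0,0,0,0,0,0 for degrees 0…16.
Multiplying by (1 + x^2 + x^5) gives running coefficients 1,-2,2,-2,1,1,-2,1,0,0,0,0,0,0,0,0,0 for degrees 0…16.
Multiplying by (1 + x + x^5) gives running coefficients 1,-1,0,0,-1,3,-3,1,-1,1,1,-2,1,0,0,0,0 for degrees 0…16.
Finally multiplying by (1 + x + x^2 + x^3 + x^4 + x^5), the product of all factors after the first has coefficients 1,0,0,0,-1,2,-2,0,-1,0,2,-3,1,0,1,0,-1 for degrees 0…16.
[x^16] = 1·(-1) + 3·0 − 1·1 − 1·0 = -2.

-2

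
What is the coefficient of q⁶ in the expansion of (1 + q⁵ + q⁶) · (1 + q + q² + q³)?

2

(1 + q⁵ + q⁶) has coefficients 1,0,0,0,0,1,1 for degrees 0…6.
(1 + q + q² + q³) has coefficients 1,1,1,1,0,0,0 for degrees 0…6.
[q⁶] = 1·0 + 1·1 + 1·1 = 2.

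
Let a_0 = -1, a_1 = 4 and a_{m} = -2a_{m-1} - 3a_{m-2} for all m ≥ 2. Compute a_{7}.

The ordinary generating function has denominator 1 + 2x + 3x^2.
Iterating the recurrence: a_0,…,a_{7} = -1, 4, -5, -2, 19, -32, 7, 82.

82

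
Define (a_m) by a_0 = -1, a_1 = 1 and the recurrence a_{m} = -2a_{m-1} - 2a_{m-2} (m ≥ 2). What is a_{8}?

The ordinary generating function has denominator 1 + 2t + 2t^2.
Iterating the recurrence: a_0,…,a_{8} = -1, 1, 0, -2, 4, -4, 0, 8, -16.

-16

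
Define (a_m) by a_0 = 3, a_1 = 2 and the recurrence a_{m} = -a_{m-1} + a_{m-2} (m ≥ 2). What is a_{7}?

2

The ordinary generating function has denominator 1 + z - z^2.
Iterating the recurrence: a_0,…,a_{7} = 3, 2, 1, 1, 0, 1, -1, 2.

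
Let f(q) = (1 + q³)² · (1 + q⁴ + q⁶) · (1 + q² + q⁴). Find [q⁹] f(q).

(1 + q³)² has coefficients 1,0,0,2,0,0,1 for degrees 0…6.
(1 + q⁴ + q⁶) has coefficients 1,0,0,0,1,0,1,0,0,0 for degrees 0…9.
Finally multiplying by (1 + q² + q⁴), the product of all factors after the first has coefficients 1,0,1,0,2,0,2,0,2,0 for degrees 0…9.
[q⁹] = 1·0 + 2·2 + 1·0 = 4.

4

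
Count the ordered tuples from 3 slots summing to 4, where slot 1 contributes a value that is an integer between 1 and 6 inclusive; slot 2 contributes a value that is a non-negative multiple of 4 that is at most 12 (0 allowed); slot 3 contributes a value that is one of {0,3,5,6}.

2

The generating function for the choices is (y + y^2 + y^3 + y^4 + y^5 + y^6)·(1 + y^4 + y^8 + y^12)·(1 + y^3 + y^5 + y^6); the count is [y^4].
(y + y^2 + y^3 + y^4 + y^5 + y^6) has coefficients 0,1,1,1,1 for degrees 0…4.
(1 + y^4 + y^8 + y^12) has coefficients 1,0,0,0,1 for degrees 0…4.
Finally multiplying by (1 + y^3 + y^5 + y^6), the product of all factors after the first has coefficients 1,0,0,1,1 for degrees 0…4.
[y^4] = 1·1 + 1·0 + 1·0 + 1·1 = 2.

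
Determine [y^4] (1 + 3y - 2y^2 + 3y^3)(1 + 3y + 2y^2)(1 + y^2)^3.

35

(1 + 3y - 2y^2 + 3y^3) has coefficients 1,3,-2,3 for degrees 0…3.
(1 + 3y + 2y^2) has coefficients 1,3,2,0,0 for degrees 0…4.
Finally multiplying by (1 + y^2)^3, the product of all factors after the first has coefficients 1,3,5,9,9 for degrees 0…4.
[y^4] = 1·9 + 3·9 − 2·5 + 3·3 = 35.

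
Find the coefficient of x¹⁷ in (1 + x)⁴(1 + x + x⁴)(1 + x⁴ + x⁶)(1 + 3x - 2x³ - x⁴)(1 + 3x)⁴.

-4236

(1 + x)⁴ has coefficients 1,4,6,4,1 for degrees 0…4.
(1 + x + x⁴) has coefficients 1,1,0,0,1,0,0,0,0,0,0,0,0,0,0,0,0,0 for degrees 0…17.
Multiplying by (1 + x⁴ + x⁶) gives running coefficients 1,1,0,0,2,1,1,1,1,0,1,0,0,0,0,0,0,0 for degrees 0…17.
Multiplying by (1 + 3x - 2x³ - x⁴) gives running coefficients 1,4,3,-2,-1,6,4,0,0,0,-2,0,-1,-2,-1,0,0,0 for degrees 0…17.
Finally multiplying by (1 + 3x)⁴, the product of all factors after the first has coefficients 1,16,105,358,650,534,49,102,783,918,322,-24,-109,-230,-241,-228,-351,-270 for degrees 0…17.
[x¹⁷] = 1·(-270) + 4·(-351) + 6·(-228) + 4·(-241) + 1·(-230) = -4236.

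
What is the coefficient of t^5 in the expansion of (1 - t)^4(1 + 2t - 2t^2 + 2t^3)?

22

(1 - t)^4 has coefficients 1,-4,6,-4,1 for degrees 0…4.
(1 + 2t - 2t^2 + 2t^3) has coefficients 1,2,-2,2,0,0 for degrees 0…5.
[t^5] = 1·0 − 4·0 + 6·2 − 4·(-2) + 1·2 = 22.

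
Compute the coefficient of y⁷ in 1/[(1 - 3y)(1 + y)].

1640

The denominator gives the recurrence a_n = 2a_(n−1) + 3a_(n−2) for n ≥ 2; the numerator fixes a_0 = 1, a_1 = 2.
Iterating: 1, 2, 7, 20, 61, 182, 547, 1640, so a_7 = 1640.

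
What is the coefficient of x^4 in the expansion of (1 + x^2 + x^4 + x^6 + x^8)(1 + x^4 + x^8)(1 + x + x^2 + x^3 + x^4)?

(1 + x^2 + x^4 + x^6 + x^8) has coefficients 1,0,1,0,1 for degrees 0…4.
(1 + x^4 + x^8) has coefficients 1,0,0,0,1 for degrees 0…4.
Finally multiplying by (1 + x + x^2 + x^3 + x^4), the product of all factors after the first has coefficients 1,1,1,1,2 for degrees 0…4.
[x^4] = 1·2 + 1·1 + 1·1 = 4.

4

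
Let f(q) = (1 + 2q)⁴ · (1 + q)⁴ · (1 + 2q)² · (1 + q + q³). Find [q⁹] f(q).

4812

(1 + 2q)⁴ has coefficients 1,8,24,32,16 for degrees 0…4.
(1 + q)⁴ has coefficients 1,4,6,4,1,0,0,0,0,0 for degrees 0…9.
Multiplying by (1 + 2q)² gives running coefficients 1,8,26,44,41,20,4,0,0,0 for degrees 0…9.
Finally multiplying by (1 + q + q³), the product of all factors after the first has coefficients 1,9,34,71,93,87,68,45,20,4 for degrees 0…9.
[q⁹] = 1·4 + 8·20 + 24·45 + 32·68 + 16·87 = 4812.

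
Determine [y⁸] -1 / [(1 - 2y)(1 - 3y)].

Partial fractions give a closed form: a_n = (2)·2^n + (-3)·3^n.
At n = 8: a_8 = -19171.

-19171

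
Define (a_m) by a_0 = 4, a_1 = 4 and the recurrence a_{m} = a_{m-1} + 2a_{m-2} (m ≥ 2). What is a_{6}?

172

The ordinary generating function has denominator 1 - x - 2x^2.
Iterating the recurrence: a_0,…,a_{6} = 4, 4, 12, 20, 44, 84, 172.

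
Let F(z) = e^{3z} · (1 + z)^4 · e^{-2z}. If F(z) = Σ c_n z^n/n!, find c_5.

The EGF product rule gives c_5 = Σ_{k_1+k_2+k_3=5} C(5; k_1,k_2,k_3) · ∏ g_i(k_i), where e^{3z} gives (3)^k; (1+z)^4 gives the falling factorial (4)_k; e^{-2z} gives (-2)^k.
g_1(k) for k = 0…5: 1, 3, 9, 27, 81, 243.
g_2(k) for k = 0…5: 1, 4, 12, 24, 24, 0.
g_3(k) for k = 0…5: 1, -2, 4, -8, 16, -32.
First combine the last two factors: h(k) = Σ_j C(k,j)·g_2(j)·g_3(k−j) for k = 0…5: 1, 2, 0, -8, 8, 48.
c_5 = Σ_k C(5,k)·g_1(k)·h(5−k) = 1·1·48 + 5·3·8 + 10·9·(-8) + 5·81·2 + 1·243·1 = 48 + 120 − 720 + 810 + 243 = 501.

501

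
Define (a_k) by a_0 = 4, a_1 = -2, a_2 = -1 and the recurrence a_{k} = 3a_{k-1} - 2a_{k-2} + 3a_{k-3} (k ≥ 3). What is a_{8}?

1466

The ordinary generating function has denominator 1 - 3q + 2q^2 - 3q^3.
Iterating the recurrence: a_0,…,a_{8} = 4, -2, -1, 13, 35, 76, 197, 544, 1466.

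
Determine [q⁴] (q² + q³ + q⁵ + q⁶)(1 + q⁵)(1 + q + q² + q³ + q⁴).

2

(q² + q³ + q⁵ + q⁶) has coefficients 0,0,1,1,0 for degrees 0…4.
(1 + q⁵) has coefficients 1,0,0,0,0 for degrees 0…4.
Finally multiplying by (1 + q + q² + q³ + q⁴), the product of all factors after the first has coefficients 1,1,1,1,1 for degrees 0…4.
[q⁴] = 1·1 + 1·1 = 2.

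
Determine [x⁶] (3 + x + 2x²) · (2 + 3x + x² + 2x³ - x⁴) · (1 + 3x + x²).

(3 + x + 2x²) has coefficients 3,1,2 for degrees 0…2.
(2 + 3x + x² + 2x³ - x⁴) has coefficients 2,3,1,2,-1,0,0 for degrees 0…6.
Finally multiplying by (1 + 3x + x²), the product of all factors after the first has coefficients 2,9,12,8,6,-1,-1 for degrees 0…6.
[x⁶] = 3·(-1) + 1·(-1) + 2·6 = 8.

8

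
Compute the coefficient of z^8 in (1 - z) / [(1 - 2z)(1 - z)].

Partial fractions give a closed form: a_n = (1)·2^n.
At n = 8: a_8 = 256.

256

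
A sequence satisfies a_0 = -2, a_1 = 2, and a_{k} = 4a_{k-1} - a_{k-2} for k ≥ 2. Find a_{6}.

1978

The ordinary generating function has denominator 1 - 4z + z^2.
Iterating the recurrence: a_0,…,a_{6} = -2, 2, 10, 38, 142, 530, 1978.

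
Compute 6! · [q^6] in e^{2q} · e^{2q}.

The EGF product rule gives c_6 = Σ_{k_1+k_2=6} C(6; k_1,k_2) · ∏ g_i(k_i), where e^{2q} gives (2)^k; e^{2q} gives (2)^k.
g_1(k) for k = 0…6: 1, 2, 4, 8, 16, 32, 64.
g_2(k) for k = 0…6: 1, 2, 4, 8, 16, 32, 64.
c_6 = Σ_k C(6,k)·g_1(k)·g_2(6−k) = 1·1·64 + 6·2·32 + 15·4·16 + 20·8·8 + 15·16·4 + 6·32·2 + 1·64·1 = 64 + 384 + 960 + 1280 + 960 + 384 + 64 = 4096.

4096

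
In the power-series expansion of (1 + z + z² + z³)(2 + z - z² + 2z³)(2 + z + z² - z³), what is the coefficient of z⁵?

(1 + z + z² + z³) has coefficients 1,1,1,1 for degrees 0…3.
(2 + z - z² + 2z³) has coefficients 2,1,-1,2,0,0 for degrees 0…5.
Finally multiplying by (2 + z + z² - z³), the product of all factors after the first has coefficients 4,4,1,2,0,3 for degrees 0…5.
[z⁵] = 1·3 + 1·0 + 1·2 + 1·1 = 6.

6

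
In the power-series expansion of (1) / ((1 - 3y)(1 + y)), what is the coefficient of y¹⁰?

44287

The denominator gives the recurrence a_n = 2a_(n−1) + 3a_(n−2) for n ≥ 2; the numerator fixes a_0 = 1, a_1 = 2.
Iterating: 1, 2, 7, 20, 61, 182, 547, 1640, 4921, 14762, 44287, so a_10 = 44287.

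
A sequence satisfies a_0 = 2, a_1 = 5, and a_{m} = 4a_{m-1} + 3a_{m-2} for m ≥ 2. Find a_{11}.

The ordinary generating function has denominator 1 - 4t - 3t^2.
Iterating the recurrence: a_0,…,a_{11} = 2, 5, 26, 119, 554, 2573, 11954, 55535, 258002, 1198613, 5568458, 25869671.

25869671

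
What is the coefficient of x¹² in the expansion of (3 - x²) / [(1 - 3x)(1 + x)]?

The denominator gives the recurrence a_n = 2a_(n−1) + 3a_(n−2) for n ≥ 3; the numerator fixes a_0 = 3, a_1 = 6, a_2 = 20.
Iterating: 3, 6, 20, 58, 176, 526, 1580, 4738, 14216, 42646, 127940, 383818, 1151456, so a_12 = 1151456.

1151456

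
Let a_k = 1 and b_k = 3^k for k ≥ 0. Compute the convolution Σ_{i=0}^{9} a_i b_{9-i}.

The convolution is the t^9 coefficient of A(t)B(t).
Σ = 1·19683 + 1·6561 + 1·2187 + 1·729 + 1·243 + 1·81 + 1·27 + 1·9 + 1·3 + 1·1 = 29524.

29524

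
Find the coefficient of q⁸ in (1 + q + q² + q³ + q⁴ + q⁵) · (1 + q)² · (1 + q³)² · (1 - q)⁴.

(1 + q + q² + q³ + q⁴ + q⁵) has coefficients 1,1,1,1,1,1 for degrees 0…5.
(1 + q)² has coefficients 1,2,1,0,0,0,0,0,0 for degrees 0…8.
Multiplying by (1 + q³)² gives running coefficients 1,2,1,2,4,2,1,2,1 for degrees 0…8.
Finally multiplying by (1 - q)⁴, the product of all factors after the first has coefficients 1,-2,-1,6,-5,-4,10,-4,-5 for degrees 0…8.
[q⁸] = 1·(-5) + 1·(-4) + 1·10 + 1·(-4) + 1·(-5) + 1·6 = -2.

-2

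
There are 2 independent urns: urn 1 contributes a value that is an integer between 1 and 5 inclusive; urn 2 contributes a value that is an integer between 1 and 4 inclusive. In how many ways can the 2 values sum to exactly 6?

4

The generating function for the choices is (t + t^2 + t^3 + t^4 + t^5)·(t + t^2 + t^3 + t^4); the count is [t^6].
(t + t^2 + t^3 + t^4 + t^5) has coefficients 0,1,1,1,1,1 for degrees 0…5.
(t + t^2 + t^3 + t^4) has coefficients 0,1,1,1,1,0,0 for degrees 0…6.
[t^6] = 1·0 + 1·1 + 1·1 + 1·1 + 1·1 = 4.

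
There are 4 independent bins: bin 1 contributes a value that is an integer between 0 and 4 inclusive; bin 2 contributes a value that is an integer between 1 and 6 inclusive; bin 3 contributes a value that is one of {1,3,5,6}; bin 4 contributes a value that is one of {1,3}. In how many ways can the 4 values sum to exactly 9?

23

The generating function for the choices is (1 + q + q^2 + q^3 + q^4)·(q + q^2 + q^3 + q^4 + q^5 + q^6)·(q + q^3 + q^5 + q^6)·(q + q^3); the count is [q^9].
(1 + q + q^2 + q^3 + q^4) has coefficients 1,1,1,1,1 for degrees 0…4.
(q + q^2 + q^3 + q^4 + q^5 + q^6) has coefficients 0,1,1,1,1,1,1,0,0,0 for degrees 0…9.
Multiplying by (q + q^3 + q^5 + q^6) gives running coefficients 0,0,1,1,2,2,3,4,3,3 for degrees 0…9.
Finally multiplying by (q + q^3), the product of all factors after the first has coefficients 0,0,0,1,1,3,3,5,6,6 for degrees 0…9.
[q^9] = 1·6 + 1·6 + 1·5 + 1·3 + 1·3 = 23.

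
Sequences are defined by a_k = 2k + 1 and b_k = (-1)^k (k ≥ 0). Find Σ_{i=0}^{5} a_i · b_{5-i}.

The convolution is the x^5 coefficient of A(x)B(x).
Σ = 1·(-1) + 3·1 + 5·(-1) + 7·1 + 9·(-1) + 11·1 = 6.

6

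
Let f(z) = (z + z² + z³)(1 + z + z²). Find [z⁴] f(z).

(z + z² + z³) has coefficients 0,1,1,1 for degrees 0…3.
(1 + z + z²) has coefficients 1,1,1,0,0 for degrees 0…4.
[z⁴] = 1·0 + 1·1 + 1·1 = 2.

2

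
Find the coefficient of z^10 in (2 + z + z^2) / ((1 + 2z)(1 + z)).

3582

The denominator gives the recurrence a_n = −3a_(n−1) − 2a_(n−2) for n ≥ 3; the numerator fixes a_0 = 2, a_1 = -5, a_2 = 12.
Iterating: 2, -5, 12, -26, 54, -110, 222, -446, 894, -1790, 3582, so a_10 = 3582.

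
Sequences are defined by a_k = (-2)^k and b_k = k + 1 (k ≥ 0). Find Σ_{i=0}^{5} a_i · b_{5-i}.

-12

The convolution is the t^5 coefficient of A(t)B(t).
Σ = 1·6 − 2·5 + 4·4 − 8·3 + 16·2 − 32·1 = -12.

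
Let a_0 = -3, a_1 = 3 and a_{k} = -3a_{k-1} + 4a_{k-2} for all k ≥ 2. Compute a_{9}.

314571

The ordinary generating function has denominator 1 + 3y - 4y^2.
Iterating the recurrence: a_0,…,a_{9} = -3, 3, -21, 75, -309, 1227, -4917, 19659, -78645, 314571.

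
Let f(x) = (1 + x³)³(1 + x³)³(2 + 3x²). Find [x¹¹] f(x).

(1 + x³)³ has coefficients 1,0,0,3,0,0,3,0,0,1 for degrees 0…9.
(1 + x³)³ has coefficients 1,0,0,3,0,0,3,0,0,1,0,0 for degrees 0…11.
Finally multiplying by (2 + 3x²), the product of all factors after the first has coefficients 2,0,3,6,0,9,6,0,9,2,0,3 for degrees 0…11.
[x¹¹] = 1·3 + 3·9 + 3·9 + 1·3 = 60.

60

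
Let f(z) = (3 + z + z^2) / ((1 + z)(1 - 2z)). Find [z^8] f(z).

641

The denominator gives the recurrence a_n = a_(n−1) + 2a_(n−2) for n ≥ 3; the numerator fixes a_0 = 3, a_1 = 4, a_2 = 11.
Iterating: 3, 4, 11, 19, 41, 79, 161, 319, 641, so a_8 = 641.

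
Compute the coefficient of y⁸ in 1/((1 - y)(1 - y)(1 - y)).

The denominator gives the recurrence a_n = 3a_(n−1) − 3a_(n−2) + a_(n−3) for n ≥ 3; the numerator fixes a_0 = 1, a_1 = 3, a_2 = 6.
Iterating: 1, 3, 6, 10, 15, 21, 28, 36, 45, so a_8 = 45.

45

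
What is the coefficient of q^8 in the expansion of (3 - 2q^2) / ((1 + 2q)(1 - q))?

The denominator gives the recurrence a_n = −a_(n−1) + 2a_(n−2) for n ≥ 3; the numerator fixes a_0 = 3, a_1 = -3, a_2 = 7.
Iterating: 3, -3, 7, -13, 27, -53, 107, -213, 427, so a_8 = 427.

427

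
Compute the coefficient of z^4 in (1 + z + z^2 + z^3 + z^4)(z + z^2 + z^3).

(1 + z + z^2 + z^3 + z^4) has coefficients 1,1,1,1,1 for degrees 0…4.
(z + z^2 + z^3) has coefficients 0,1,1,1,0 for degrees 0…4.
[z^4] = 1·0 + 1·1 + 1·1 + 1·1 + 1·0 = 3.

3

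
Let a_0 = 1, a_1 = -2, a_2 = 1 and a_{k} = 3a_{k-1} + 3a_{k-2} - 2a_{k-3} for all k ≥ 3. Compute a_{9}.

The ordinary generating function has denominator 1 - 3x - 3x^2 + 2x^3.
Iterating the recurrence: a_0,…,a_{9} = 1, -2, 1, -5, -8, -41, -137, -518, -1883, -6929.

-6929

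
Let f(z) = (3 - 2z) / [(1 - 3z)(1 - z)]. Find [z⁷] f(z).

7654

Partial fractions give a closed form: a_n = (7/2)·3^n + (-1/2)·1^n.
At n = 7: a_7 = 7654.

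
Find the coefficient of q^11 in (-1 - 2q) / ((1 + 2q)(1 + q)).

Partial fractions give a closed form: a_n = (-1)·(-1)^n.
At n = 11: a_11 = 1.

1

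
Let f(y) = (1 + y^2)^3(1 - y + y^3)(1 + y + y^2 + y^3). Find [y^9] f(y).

(1 + y^2)^3 has coefficients 1,0,3,0,3,0,1 for degrees 0…6.
(1 - y + y^3) has coefficients 1,-1,0,1,0,0,0,0,0,0 for degrees 0…9.
Finally multiplying by (1 + y + y^2 + y^3), the product of all factors after the first has coefficients 1,0,0,1,0,1,1,0,0,0 for degrees 0…9.
[y^9] = 1·0 + 3·0 + 3·1 + 1·1 = 4.

4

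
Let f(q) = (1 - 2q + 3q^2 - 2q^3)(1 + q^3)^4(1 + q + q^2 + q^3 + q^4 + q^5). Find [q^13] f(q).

(1 - 2q + 3q^2 - 2q^3) has coefficients 1,-2,3,-2 for degrees 0…3.
(1 + q^3)^4 has coefficients 1,0,0,4,0,0,6,0,0,4,0,0,1,0 for degrees 0…13.
Finally multiplying by (1 + q + q^2 + q^3 + q^4 + q^5), the product of all factors after the first has coefficients 1,1,1,5,5,5,10,10,10,10,10,10,5,5 for degrees 0…13.
[q^13] = 1·5 − 2·5 + 3·10 − 2·10 = 5.

5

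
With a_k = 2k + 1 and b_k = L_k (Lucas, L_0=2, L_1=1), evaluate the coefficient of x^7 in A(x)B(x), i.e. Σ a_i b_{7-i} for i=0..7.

Write out a_i and b_{7-i} for i = 0,…,7 and sum the products.
Σ = 1·29 + 3·18 + 5·11 + 7·7 + 9·4 + 11·3 + 13·1 + 15·2 = 299.

299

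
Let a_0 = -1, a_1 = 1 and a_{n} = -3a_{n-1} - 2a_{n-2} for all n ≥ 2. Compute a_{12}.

The ordinary generating function has denominator 1 + 3q + 2q^2.
Iterating the recurrence: a_0,…,a_{12} = -1, 1, -1, 1, -1, 1, -1, 1, -1, 1, -1, 1, -1.

-1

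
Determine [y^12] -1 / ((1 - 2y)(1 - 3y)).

-1586131

Partial fractions give a closed form: a_n = (2)·2^n + (-3)·3^n.
At n = 12: a_12 = -1586131.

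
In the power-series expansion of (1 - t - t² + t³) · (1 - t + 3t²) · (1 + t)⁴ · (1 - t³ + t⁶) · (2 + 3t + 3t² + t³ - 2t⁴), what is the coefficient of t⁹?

(1 - t - t² + t³) has coefficients 1,-1,-1,1 for degrees 0…3.
(1 - t + 3t²) has coefficients 1,-1,3,0,0,0,0,0,0,0 for degrees 0…9.
Multiplying by (1 + t)⁴ gives running coefficients 1,3,5,10,15,11,3,0,0,0 for degrees 0…9.
Multiplying by (1 - t³ + t⁶) gives running coefficients 1,3,5,9,12,6,-6,-12,-6,7 for degrees 0…9.
Finally multiplying by (2 + 3t + 3t² + t³ - 2t⁴), the product of all factors after the first has coefficients 2,9,22,43,67,74,41,-30,-84,-58 for degrees 0…9.
[t⁹] = 1·(-58) − 1·(-84) − 1·(-30) + 1·41 = 97.

97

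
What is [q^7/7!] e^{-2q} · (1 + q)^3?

544

The EGF product rule gives c_7 = Σ_{k_1+k_2=7} C(7; k_1,k_2) · ∏ g_i(k_i), where e^{-2q} gives (-2)^k; (1+q)^3 gives the falling factorial (3)_k.
g_1(k) for k = 0…7: 1, -2, 4, -8, 16, -32, 64, -128.
g_2(k) for k = 0…7: 1, 3, 6, 6, 0, 0, 0, 0.
c_7 = Σ_k C(7,k)·g_1(k)·g_2(7−k) = 35·16·6 + 21·(-32)·6 + 7·64·3 + 1·(-128)·1 = 3360 − 4032 + 1344 − 128 = 544.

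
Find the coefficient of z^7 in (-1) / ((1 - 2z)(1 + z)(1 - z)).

The denominator gives the recurrence a_n = 2a_(n−1) + a_(n−2) − 2a_(n−3) for n ≥ 3; the numerator fixes a_0 = -1, a_1 = -2, a_2 = -5.
Iterating: -1, -2, -5, -10, -21, -42, -85, -170, so a_7 = -170.

-170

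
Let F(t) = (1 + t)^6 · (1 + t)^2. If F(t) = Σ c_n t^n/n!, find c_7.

40320

The EGF product rule gives c_7 = Σ_{k_1+k_2=7} C(7; k_1,k_2) · ∏ g_i(k_i), where (1+t)^6 gives the falling factorial (6)_k; (1+t)^2 gives the falling factorial (2)_k.
g_1(k) for k = 0…7: 1, 6, 30, 120, 360, 720, 720, 0.
g_2(k) for k = 0…7: 1, 2, 2, 0, 0, 0, 0, 0.
c_7 = Σ_k C(7,k)·g_1(k)·g_2(7−k) = 21·720·2 + 7·720·2 = 30240 + 10080 = 40320.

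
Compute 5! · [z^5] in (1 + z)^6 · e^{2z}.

12032

The EGF product rule gives c_5 = Σ_{k_1+k_2=5} C(5; k_1,k_2) · ∏ g_i(k_i), where (1+z)^6 gives the falling factorial (6)_k; e^{2z} gives (2)^k.
g_1(k) for k = 0…5: 1, 6, 30, 120, 360, 720.
g_2(k) for k = 0…5: 1, 2, 4, 8, 16, 32.
c_5 = Σ_k C(5,k)·g_1(k)·g_2(5−k) = 1·1·32 + 5·6·16 + 10·30·8 + 10·120·4 + 5·360·2 + 1·720·1 = 32 + 480 + 2400 + 4800 + 3600 + 720 = 12032.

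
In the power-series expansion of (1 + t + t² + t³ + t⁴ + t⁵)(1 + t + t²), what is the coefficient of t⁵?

3

(1 + t + t² + t³ + t⁴ + t⁵) has coefficients 1,1,1,1,1,1 for degrees 0…5.
(1 + t + t²) has coefficients 1,1,1,0,0,0 for degrees 0…5.
[t⁵] = 1·0 + 1·0 + 1·0 + 1·1 + 1·1 + 1·1 = 3.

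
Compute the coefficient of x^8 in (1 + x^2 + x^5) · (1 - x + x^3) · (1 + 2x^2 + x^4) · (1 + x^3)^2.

(1 + x^2 + x^5) has coefficients 1,0,1,0,0,1 for degrees 0…5.
(1 - x + x^3) has coefficients 1,-1,0,1,0,0,0,0,0 for degrees 0…8.
Multiplying by (1 + 2x^2 + x^4) gives running coefficients 1,-1,2,-1,1,1,0,1,0 for degrees 0…8.
Finally multiplying by (1 + x^3)^2, the product of all factors after the first has coefficients 1,-1,2,1,-1,5,-1,2,4 for degrees 0…8.
[x^8] = 1·4 + 1·(-1) + 1·1 = 4.

4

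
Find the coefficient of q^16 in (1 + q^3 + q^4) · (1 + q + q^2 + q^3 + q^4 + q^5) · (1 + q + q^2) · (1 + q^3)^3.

16

(1 + q^3 + q^4) has coefficients 1,0,0,1,1 for degrees 0…4.
(1 + q + q^2 + q^3 + q^4 + q^5) has coefficients 1,1,1,1,1,1,0,0,0,0,0,0,0,0,0,0,0 for degrees 0…16.
Multiplying by (1 + q + q^2) gives running coefficients 1,2,3,3,3,3,2,1,0,0,0,0,0,0,0,0,0 for degrees 0…16.
Finally multiplying by (1 + q^3)^3, the product of all factors after the first has coefficients 1,2,3,6,9,12,14,16,18,16,14,12,9,6,3,2,1 for degrees 0…16.
[q^16] = 1·1 + 1·6 + 1·9 = 16.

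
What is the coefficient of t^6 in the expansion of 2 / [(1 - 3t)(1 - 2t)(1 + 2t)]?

The denominator gives the recurrence a_n = 3a_(n−1) + 4a_(n−2) − 12a_(n−3) for n ≥ 3; the numerator fixes a_0 = 2, a_1 = 6, a_2 = 26.
Iterating: 2, 6, 26, 78, 266, 798, 2522, so a_6 = 2522.

2522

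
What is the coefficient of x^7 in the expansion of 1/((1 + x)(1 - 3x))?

1640

Partial fractions give a closed form: a_n = (1/4)·(-1)^n + (3/4)·3^n.
At n = 7: a_7 = 1640.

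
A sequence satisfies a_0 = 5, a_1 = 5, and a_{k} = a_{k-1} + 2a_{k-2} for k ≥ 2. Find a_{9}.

The ordinary generating function has denominator 1 - z - 2z^2.
Iterating the recurrence: a_0,…,a_{9} = 5, 5, 15, 25, 55, 105, 215, 425, 855, 1705.

1705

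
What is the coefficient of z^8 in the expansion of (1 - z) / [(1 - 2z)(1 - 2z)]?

1280

The denominator gives the recurrence a_n = 4a_(n−1) − 4a_(n−2) for n ≥ 2; the numerator fixes a_0 = 1, a_1 = 3.
Iterating: 1, 3, 8, 20, 48, 112, 256, 576, 1280, so a_8 = 1280.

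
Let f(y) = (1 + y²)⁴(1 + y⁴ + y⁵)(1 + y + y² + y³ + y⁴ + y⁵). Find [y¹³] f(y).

23

(1 + y²)⁴ has coefficients 1,0,4,0,6,0,4,0,1 for degrees 0…8.
(1 + y⁴ + y⁵) has coefficients 1,0,0,0,1,1,0,0,0,0,0,0,0,0 for degrees 0…13.
Finally multiplying by (1 + y + y² + y³ + y⁴ + y⁵), the product of all factors after the first has coefficients 1,1,1,1,2,3,2,2,2,2,1,0,0,0 for degrees 0…13.
[y¹³] = 1·0 + 4·0 + 6·2 + 4·2 + 1·3 = 23.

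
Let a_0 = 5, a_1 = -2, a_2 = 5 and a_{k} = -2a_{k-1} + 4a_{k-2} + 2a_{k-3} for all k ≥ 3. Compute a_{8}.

The ordinary generating function has denominator 1 + 2q - 4q^2 - 2q^3.
Iterating the recurrence: a_0,…,a_{8} = 5, -2, 5, -8, 32, -86, 284, -848, 2660.

2660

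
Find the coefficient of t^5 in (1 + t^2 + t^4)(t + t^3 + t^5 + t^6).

3

(1 + t^2 + t^4) has coefficients 1,0,1,0,1 for degrees 0…4.
(t + t^3 + t^5 + t^6) has coefficients 0,1,0,1,0,1 for degrees 0…5.
[t^5] = 1·1 + 1·1 + 1·1 = 3.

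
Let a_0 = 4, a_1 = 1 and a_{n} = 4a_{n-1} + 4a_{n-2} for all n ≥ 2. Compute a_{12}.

The ordinary generating function has denominator 1 - 4y - 4y^2.
Iterating the recurrence: a_0,…,a_{12} = 4, 1, 20, 84, 416, 2000, 9664, 46656, 225280, 1087744, 5252096, 25359360, 122445824.

122445824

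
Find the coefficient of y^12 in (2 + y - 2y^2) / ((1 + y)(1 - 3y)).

The denominator gives the recurrence a_n = 2a_(n−1) + 3a_(n−2) for n ≥ 3; the numerator fixes a_0 = 2, a_1 = 5, a_2 = 14.
Iterating: 2, 5, 14, 43, 128, 385, 1154, 3463, 10388, 31165, 93494, 280483, 841448, so a_12 = 841448.

841448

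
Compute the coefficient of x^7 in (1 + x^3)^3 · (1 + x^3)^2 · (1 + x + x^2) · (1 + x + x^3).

25

(1 + x^3)^3 has coefficients 1,0,0,3,0,0,3,0 for degrees 0…7.
(1 + x^3)^2 has coefficients 1,0,0,2,0,0,1,0 for degrees 0…7.
Multiplying by (1 + x + x^2) gives running coefficients 1,1,1,2,2,2,1,1 for degrees 0…7.
Finally multiplying by (1 + x + x^3), the product of all factors after the first has coefficients 1,2,2,4,5,5,5,4 for degrees 0…7.
[x^7] = 1·4 + 3·5 + 3·2 = 25.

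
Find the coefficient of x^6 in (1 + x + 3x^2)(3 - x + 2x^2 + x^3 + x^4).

(1 + x + 3x^2) has coefficients 1,1,3 for degrees 0…2.
(3 - x + 2x^2 + x^3 + x^4) has coefficients 3,-1,2,1,1,0,0 for degrees 0…6.
[x^6] = 1·0 + 1·0 + 3·1 = 3.

3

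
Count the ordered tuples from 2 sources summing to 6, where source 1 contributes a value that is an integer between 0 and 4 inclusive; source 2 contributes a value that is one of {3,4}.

2

The generating function for the choices is (1 + x + x² + x³ + x⁴)·(x³ + x⁴); the count is [x⁶].
(1 + x + x² + x³ + x⁴) has coefficients 1,1,1,1,1 for degrees 0…4.
(x³ + x⁴) has coefficients 0,0,0,1,1,0,0 for degrees 0…6.
[x⁶] = 1·0 + 1·0 + 1·1 + 1·1 + 1·0 = 2.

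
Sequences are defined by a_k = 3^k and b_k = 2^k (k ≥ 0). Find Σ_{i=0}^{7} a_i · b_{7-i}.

6305

This is [x^7] in the product of the two ordinary generating functions.
Σ = 1·128 + 3·64 + 9·32 + 27·16 + 81·8 + 243·4 + 729·2 + 2187·1 = 6305.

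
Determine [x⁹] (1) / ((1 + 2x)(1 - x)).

-341

Partial fractions give a closed form: a_n = (2/3)·(-2)^n + (1/3)·1^n.
At n = 9: a_9 = -341.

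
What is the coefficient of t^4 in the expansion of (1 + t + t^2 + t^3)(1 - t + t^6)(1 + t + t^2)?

(1 + t + t^2 + t^3) has coefficients 1,1,1,1 for degrees 0…3.
(1 - t + t^6) has coefficients 1,-1,0,0,0 for degrees 0…4.
Finally multiplying by (1 + t + t^2), the product of all factors after the first has coefficients 1,0,0,-1,0 for degrees 0…4.
[t^4] = 1·0 + 1·(-1) + 1·0 + 1·0 = -1.

-1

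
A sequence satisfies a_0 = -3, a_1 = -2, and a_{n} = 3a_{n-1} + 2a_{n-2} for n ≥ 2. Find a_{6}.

The ordinary generating function has denominator 1 - 3z - 2z^2.
Iterating the recurrence: a_0,…,a_{6} = -3, -2, -12, -40, -144, -512, -1824.

-1824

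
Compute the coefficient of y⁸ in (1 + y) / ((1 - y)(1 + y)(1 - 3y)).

Partial fractions give a closed form: a_n = (-1/2)·1^n + (3/2)·3^n.
At n = 8: a_8 = 9841.

9841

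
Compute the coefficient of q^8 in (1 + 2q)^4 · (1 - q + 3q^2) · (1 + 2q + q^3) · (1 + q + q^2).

472

(1 + 2q)^4 has coefficients 1,8,24,32,16 for degrees 0…4.
(1 - q + 3q^2) has coefficients 1,-1,3,0,0,0,0,0,0 for degrees 0…8.
Multiplying by (1 + 2q + q^3) gives running coefficients 1,1,1,7,-1,3,0,0,0 for degrees 0…8.
Finally multiplying by (1 + q + q^2), the product of all factors after the first has coefficients 1,2,3,9,7,9,2,3,0 for degrees 0…8.
[q^8] = 1·0 + 8·3 + 24·2 + 32·9 + 16·7 = 472.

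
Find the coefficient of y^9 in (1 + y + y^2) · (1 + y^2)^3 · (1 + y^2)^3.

(1 + y + y^2) has coefficients 1,1,1 for degrees 0…2.
(1 + y^2)^3 has coefficients 1,0,3,0,3,0,1,0,0,0 for degrees 0…9.
Finally multiplying by (1 + y^2)^3, the product of all factors after the first has coefficients 1,0,6,0,15,0,20,0,15,0 for degrees 0…9.
[y^9] = 1·0 + 1·15 + 1·0 = 15.

15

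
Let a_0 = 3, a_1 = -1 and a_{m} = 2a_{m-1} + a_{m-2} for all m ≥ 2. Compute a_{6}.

The ordinary generating function has denominator 1 - 2x - x^2.
Iterating the recurrence: a_0,…,a_{6} = 3, -1, 1, 1, 3, 7, 17.

17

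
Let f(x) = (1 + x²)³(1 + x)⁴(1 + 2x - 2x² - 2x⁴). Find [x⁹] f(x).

-58

(1 + x²)³ has coefficients 1,0,3,0,3,0,1 for degrees 0…6.
(1 + x)⁴ has coefficients 1,4,6,4,1,0,0,0,0,0 for degrees 0…9.
Finally multiplying by (1 + 2x - 2x² - 2x⁴), the product of all factors after the first has coefficients 1,6,12,8,-5,-14,-14,-8,-2,0 for degrees 0…9.
[x⁹] = 1·0 + 3·(-8) + 3·(-14) + 1·8 = -58.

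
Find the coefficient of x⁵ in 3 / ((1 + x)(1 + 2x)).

-189

Partial fractions give a closed form: a_n = (-3)·(-1)^n + (6)·(-2)^n.
At n = 5: a_5 = -189.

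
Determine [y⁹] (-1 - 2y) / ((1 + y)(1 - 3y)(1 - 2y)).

The denominator gives the recurrence a_n = 4a_(n−1) − a_(n−2) − 6a_(n−3) for n ≥ 3; the numerator fixes a_0 = -1, a_1 = -6, a_2 = -23.
Iterating: -1, -6, -23, -80, -261, -826, -2563, -7860, -23921, -72446, so a_9 = -72446.

-72446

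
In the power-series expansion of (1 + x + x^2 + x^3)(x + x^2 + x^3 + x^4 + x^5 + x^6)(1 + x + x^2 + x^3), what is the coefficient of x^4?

(1 + x + x^2 + x^3) has coefficients 1,1,1,1 for degrees 0…3.
(x + x^2 + x^3 + x^4 + x^5 + x^6) has coefficients 0,1,1,1,1 for degrees 0…4.
Finally multiplying by (1 + x + x^2 + x^3), the product of all factors after the first has coefficients 0,1,2,3,4 for degrees 0…4.
[x^4] = 1·4 + 1·3 + 1·2 + 1·1 = 10.

10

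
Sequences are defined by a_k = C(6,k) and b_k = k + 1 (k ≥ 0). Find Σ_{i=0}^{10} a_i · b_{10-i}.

This is [x^10] in the product of the two ordinary generating functions.
Σ = 1·11 + 6·10 + 15·9 + 20·8 + 15·7 + 6·6 + 1·5 + 0·4 + 0·3 + 0·2 + 0·1 = 512.

512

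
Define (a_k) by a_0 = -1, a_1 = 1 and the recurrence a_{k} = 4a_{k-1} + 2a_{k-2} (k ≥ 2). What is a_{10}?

The ordinary generating function has denominator 1 - 4y - 2y^2.
Iterating the recurrence: a_0,…,a_{10} = -1, 1, 2, 10, 44, 196, 872, 3880, 17264, 76816, 341792.

341792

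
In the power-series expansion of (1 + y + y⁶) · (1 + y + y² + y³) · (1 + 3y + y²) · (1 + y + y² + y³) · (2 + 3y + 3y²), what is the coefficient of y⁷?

(1 + y + y⁶) has coefficients 1,1,0,0,0,0,1 for degrees 0…6.
(1 + y + y² + y³) has coefficients 1,1,1,1,0,0,0,0 for degrees 0…7.
Multiplying by (1 + 3y + y²) gives running coefficients 1,4,5,5,4,1,0,0 for degrees 0…7.
Multiplying by (1 + y + y² + y³) gives running coefficients 1,5,10,15,18,15,10,5 for degrees 0…7.
Finally multiplying by (2 + 3y + 3y²), the product of all factors after the first has coefficients 2,13,38,75,111,129,119,85 for degrees 0…7.
[y⁷] = 1·85 + 1·119 + 1·13 = 217.

217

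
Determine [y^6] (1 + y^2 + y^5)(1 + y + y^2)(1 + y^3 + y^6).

3

(1 + y^2 + y^5) has coefficients 1,0,1,0,0,1 for degrees 0…5.
(1 + y + y^2) has coefficients 1,1,1,0,0,0,0 for degrees 0…6.
Finally multiplying by (1 + y^3 + y^6), the product of all factors after the first has coefficients 1,1,1,1,1,1,1 for degrees 0…6.
[y^6] = 1·1 + 1·1 + 1·1 = 3.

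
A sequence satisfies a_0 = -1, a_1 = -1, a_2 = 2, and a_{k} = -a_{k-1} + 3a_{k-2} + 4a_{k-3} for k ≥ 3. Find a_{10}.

-45

The ordinary generating function has denominator 1 + z - 3z^2 - 4z^3.
Iterating the recurrence: a_0,…,a_{10} = -1, -1, 2, -9, 11, -30, 27, -73, 34, -145, -45.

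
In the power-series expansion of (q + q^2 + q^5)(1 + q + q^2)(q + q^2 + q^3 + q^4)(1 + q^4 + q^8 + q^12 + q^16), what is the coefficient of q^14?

9

(q + q^2 + q^5) has coefficients 0,1,1,0,0,1 for degrees 0…5.
(1 + q + q^2) has coefficients 1,1,1,0,0,0,0,0,0,0,0,0,0,0,0 for degrees 0…14.
Multiplying by (q + q^2 + q^3 + q^4) gives running coefficients 0,1,2,3,3,2,1,0,0,0,0,0,0,0,0 for degrees 0…14.
Finally multiplying by (1 + q^4 + q^8 + q^12 + q^16), the product of all factors after the first has coefficients 0,1,2,3,3,3,3,3,3,3,3,3,3,3,3 for degrees 0…14.
[q^14] = 1·3 + 1·3 + 1·3 = 9.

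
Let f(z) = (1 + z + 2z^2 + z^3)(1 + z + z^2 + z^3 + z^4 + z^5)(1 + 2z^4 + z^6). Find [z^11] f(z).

11

(1 + z + 2z^2 + z^3) has coefficients 1,1,2,1 for degrees 0…3.
(1 + z + z^2 + z^3 + z^4 + z^5) has coefficients 1,1,1,1,1,1,0,0,0,0,0,0 for degrees 0…11.
Finally multiplying by (1 + 2z^4 + z^6), the product of all factors after the first has coefficients 1,1,1,1,3,3,3,3,3,3,1,1 for degrees 0…11.
[z^11] = 1·1 + 1·1 + 2·3 + 1·3 = 11.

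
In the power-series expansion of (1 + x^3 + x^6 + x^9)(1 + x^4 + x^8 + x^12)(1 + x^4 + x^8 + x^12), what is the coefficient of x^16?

(1 + x^3 + x^6 + x^9) has coefficients 1,0,0,1,0,0,1,0,0,1 for degrees 0…9.
(1 + x^4 + x^8 + x^12) has coefficients 1,0,0,0,1,0,0,0,1,0,0,0,1,0,0,0,0 for degrees 0…16.
Finally multiplying by (1 + x^4 + x^8 + x^12), the product of all factors after the first has coefficients 1,0,0,0,2,0,0,0,3,0,0,0,4,0,0,0,3 for degrees 0…16.
[x^16] = 1·3 + 1·0 + 1·0 + 1·0 = 3.

3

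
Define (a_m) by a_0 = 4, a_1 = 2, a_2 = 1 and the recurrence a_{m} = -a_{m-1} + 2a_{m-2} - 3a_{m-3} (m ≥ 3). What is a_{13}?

-24781

The ordinary generating function has denominator 1 + t - 2t^2 + 3t^3.
Iterating the recurrence: a_0,…,a_{13} = 4, 2, 1, -9, 5, -26, 63, -130, 334, -783, 1841, -4409, 10440, -24781.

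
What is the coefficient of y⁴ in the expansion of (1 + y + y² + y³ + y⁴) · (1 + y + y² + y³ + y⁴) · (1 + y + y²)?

12

(1 + y + y² + y³ + y⁴) has coefficients 1,1,1,1,1 for degrees 0…4.
(1 + y + y² + y³ + y⁴) has coefficients 1,1,1,1,1 for degrees 0…4.
Finally multiplying by (1 + y + y²), the product of all factors after the first has coefficients 1,2,3,3,3 for degrees 0…4.
[y⁴] = 1·3 + 1·3 + 1·3 + 1·2 + 1·1 = 12.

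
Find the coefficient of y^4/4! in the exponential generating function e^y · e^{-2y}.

1

The EGF product rule gives c_4 = Σ_{k_1+k_2=4} C(4; k_1,k_2) · ∏ g_i(k_i), where e^y gives (1)^k; e^{-2y} gives (-2)^k.
g_1(k) for k = 0…4: 1, 1, 1, 1, 1.
g_2(k) for k = 0…4: 1, -2, 4, -8, 16.
c_4 = Σ_k C(4,k)·g_1(k)·g_2(4−k) = 1·1·16 + 4·1·(-8) + 6·1·4 + 4·1·(-2) + 1·1·1 = 16 − 32 + 24 − 8 + 1 = 1.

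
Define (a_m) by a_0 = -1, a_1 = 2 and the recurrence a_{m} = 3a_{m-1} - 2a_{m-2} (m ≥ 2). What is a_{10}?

3068

The ordinary generating function has denominator 1 - 3q + 2q^2.
Iterating the recurrence: a_0,…,a_{10} = -1, 2, 8, 20, 44, 92, 188, 380, 764, 1532, 3068.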